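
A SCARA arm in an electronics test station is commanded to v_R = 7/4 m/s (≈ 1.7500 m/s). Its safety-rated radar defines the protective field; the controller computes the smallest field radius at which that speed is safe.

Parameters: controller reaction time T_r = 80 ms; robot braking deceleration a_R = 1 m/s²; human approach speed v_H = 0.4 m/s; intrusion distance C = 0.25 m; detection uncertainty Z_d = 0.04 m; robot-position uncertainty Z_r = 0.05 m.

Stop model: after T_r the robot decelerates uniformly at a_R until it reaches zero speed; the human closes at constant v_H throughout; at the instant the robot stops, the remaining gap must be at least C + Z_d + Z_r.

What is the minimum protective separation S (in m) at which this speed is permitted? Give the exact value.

S_min = 10973/4000 m = 2.7433 m

braking lasts T_s = (7/4)/1 = 1.7500 s
robot in T_r: 1.7500·0.0800 = 0.1400 m
braking distance = 1.7500²/(2·1.0000) = 1.5312 m
human closes 0.4000·1.8300 = 0.7320 m
C+Z_d+Z_r = 0.2500+0.0400+0.0500 = 0.3400 m
S_min ≈ 0.1400+1.5312+0.7320+0.3400  ⇒  S_min = 10973/4000 m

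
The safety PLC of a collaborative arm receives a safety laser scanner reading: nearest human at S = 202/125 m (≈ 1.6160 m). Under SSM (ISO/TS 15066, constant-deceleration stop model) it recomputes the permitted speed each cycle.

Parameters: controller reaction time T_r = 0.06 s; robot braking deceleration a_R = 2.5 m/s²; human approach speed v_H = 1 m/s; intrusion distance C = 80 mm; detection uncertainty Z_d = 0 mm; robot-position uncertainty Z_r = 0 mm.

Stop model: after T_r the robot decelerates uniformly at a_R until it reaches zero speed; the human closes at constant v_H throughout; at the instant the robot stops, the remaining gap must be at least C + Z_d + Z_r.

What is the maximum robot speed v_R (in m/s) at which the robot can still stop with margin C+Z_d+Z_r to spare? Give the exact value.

v_R_max = 9/5 m/s = 1.8000 m/s

quadratic (1/5)·v² + (23/50)·v + (-369/250) = 0
  disc = (23/50)² − 4·(1/5)·(-369/250) = 3481/2500 ; √disc = 59/50
  v_R = (−(23/50) + 59/50) / (2·(1/5)) = 9/5 m/s
check:
braking lasts T_s = (9/5)/(5/2) = 0.7200 s
reaction-phase robot travel = 1.8000·0.0600 = 0.1080 m
braking distance = 1.8000²/(2·2.5000) = 0.6480 m
human over T_r+T_s: 1.0000·(0.0600+0.7200) = 0.7800 m
residual clearance needed = 0.0800+0.0000+0.0000 = 0.0800 m
sum ≈ 0.1080+0.6480+0.7800+0.0800 ≈ 1.6160 m = S ✓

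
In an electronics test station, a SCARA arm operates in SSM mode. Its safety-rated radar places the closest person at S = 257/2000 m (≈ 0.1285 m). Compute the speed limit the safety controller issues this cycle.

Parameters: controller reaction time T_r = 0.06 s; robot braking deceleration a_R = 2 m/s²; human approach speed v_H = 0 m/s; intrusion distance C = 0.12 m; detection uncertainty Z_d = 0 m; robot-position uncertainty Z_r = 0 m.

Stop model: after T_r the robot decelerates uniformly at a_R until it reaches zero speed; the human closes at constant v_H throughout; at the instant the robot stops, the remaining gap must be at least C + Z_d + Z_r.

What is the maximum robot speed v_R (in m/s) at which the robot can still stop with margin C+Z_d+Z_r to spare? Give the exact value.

collect terms ⇒ (1/4)·v_R² + (3/50)·v_R + (-17/2000) = 0
  disc = (3/50)² − 4·(1/4)·(-17/2000) = 121/10000 ; √disc = 11/100
  v_R = (−(3/50) + 11/100) / (2·(1/4)) = 1/10 m/s
check:
stop time T_s = (1/10)/2 = 0.0500 s
robot in T_r: 0.1000·0.0600 = 0.0060 m
robot under decel: 0.1000²/(2·2.0000) = 0.0025 m
person approaches 0.0000·(0.0600+0.0500) = 0.0000 m
margins: 0.1200+0.0000+0.0000 = 0.1200 m
sum ≈ 0.0060+0.0025+0.0000+0.1200 ≈ 0.1285 m = S ✓

v_R_max = 1/10 m/s = 0.1000 m/s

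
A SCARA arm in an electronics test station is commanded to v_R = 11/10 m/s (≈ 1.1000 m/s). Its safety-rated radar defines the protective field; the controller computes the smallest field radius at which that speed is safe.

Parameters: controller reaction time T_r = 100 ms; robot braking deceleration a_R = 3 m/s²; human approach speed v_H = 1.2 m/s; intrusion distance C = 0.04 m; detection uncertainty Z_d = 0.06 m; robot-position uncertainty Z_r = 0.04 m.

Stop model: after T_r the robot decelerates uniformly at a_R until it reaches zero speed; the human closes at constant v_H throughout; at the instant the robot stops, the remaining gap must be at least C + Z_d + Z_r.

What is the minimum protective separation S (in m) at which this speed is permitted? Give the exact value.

stop time T_s = (11/10)/3 = 0.3667 s
robot covers v_R·T_r = 1.1000·0.1000 = 0.1100 m before braking
braking distance = 1.1000²/(2·3.0000) = 0.2017 m
person approaches 1.2000·(0.1000+0.3667) = 0.5600 m
residual clearance needed = 0.0400+0.0600+0.0400 = 0.1400 m
S_min ≈ 0.1100+0.2017+0.5600+0.1400  ⇒  S_min = 607/600 m

S_min = 607/600 m = 1.0117 m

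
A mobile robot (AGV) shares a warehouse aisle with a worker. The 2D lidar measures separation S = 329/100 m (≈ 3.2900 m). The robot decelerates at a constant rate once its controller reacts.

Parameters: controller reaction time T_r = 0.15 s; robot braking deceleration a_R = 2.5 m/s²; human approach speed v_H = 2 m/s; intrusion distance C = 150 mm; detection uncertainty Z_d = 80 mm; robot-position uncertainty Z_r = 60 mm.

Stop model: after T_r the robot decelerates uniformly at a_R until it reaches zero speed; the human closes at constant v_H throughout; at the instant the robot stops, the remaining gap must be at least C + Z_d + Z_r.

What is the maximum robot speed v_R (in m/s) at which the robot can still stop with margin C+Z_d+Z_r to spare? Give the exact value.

v_R_max = 2 m/s = 2.0000 m/s

at the boundary: (1/5)·v² + (19/20)·v + (-27/10) = 0
  disc = (19/20)² − 4·(1/5)·(-27/10) = 49/16 ; √disc = 7/4
  v_R = (−(19/20) + 7/4) / (2·(1/5)) = 2 m/s
check:
T_s = v_R/a_R = 2/(5/2) = 0.8000 s
robot in T_r: 2.0000·0.1500 = 0.3000 m
robot under decel: 2.0000²/(2·2.5000) = 0.8000 m
human over T_r+T_s: 2.0000·(0.1500+0.8000) = 1.9000 m
margins: 0.1500+0.0800+0.0600 = 0.2900 m
sum ≈ 0.3000+0.8000+1.9000+0.2900 ≈ 3.2900 m = S ✓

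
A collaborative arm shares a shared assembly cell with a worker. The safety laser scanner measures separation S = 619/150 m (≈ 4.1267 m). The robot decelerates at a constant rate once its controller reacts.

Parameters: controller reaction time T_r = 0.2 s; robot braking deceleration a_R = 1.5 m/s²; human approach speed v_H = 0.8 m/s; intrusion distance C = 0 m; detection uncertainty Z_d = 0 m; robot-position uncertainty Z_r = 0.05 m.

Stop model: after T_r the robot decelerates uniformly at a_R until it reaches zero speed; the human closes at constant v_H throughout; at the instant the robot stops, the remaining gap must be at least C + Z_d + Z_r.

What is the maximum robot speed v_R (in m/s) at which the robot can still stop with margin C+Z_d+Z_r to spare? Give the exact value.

at the boundary: (1/3)·v² + (11/15)·v + (-47/12) = 0
  disc = (11/15)² − 4·(1/3)·(-47/12) = 144/25 ; √disc = 12/5
  v_R = (−(11/15) + 12/5) / (2·(1/3)) = 5/2 m/s
check:
braking lasts T_s = (5/2)/(3/2) = 1.6667 s
robot covers v_R·T_r = 2.5000·0.2000 = 0.5000 m before braking
robot covers 2.5000·1.6667 − ½·1.5000·1.6667² = 2.0833 m while stopping
human closes 0.8000·1.8667 = 1.4933 m
C+Z_d+Z_r = 0.0000+0.0000+0.0500 = 0.0500 m
sum ≈ 0.5000+2.0833+1.4933+0.0500 ≈ 4.1267 m = S ✓

v_R_max = 5/2 m/s = 2.5000 m/s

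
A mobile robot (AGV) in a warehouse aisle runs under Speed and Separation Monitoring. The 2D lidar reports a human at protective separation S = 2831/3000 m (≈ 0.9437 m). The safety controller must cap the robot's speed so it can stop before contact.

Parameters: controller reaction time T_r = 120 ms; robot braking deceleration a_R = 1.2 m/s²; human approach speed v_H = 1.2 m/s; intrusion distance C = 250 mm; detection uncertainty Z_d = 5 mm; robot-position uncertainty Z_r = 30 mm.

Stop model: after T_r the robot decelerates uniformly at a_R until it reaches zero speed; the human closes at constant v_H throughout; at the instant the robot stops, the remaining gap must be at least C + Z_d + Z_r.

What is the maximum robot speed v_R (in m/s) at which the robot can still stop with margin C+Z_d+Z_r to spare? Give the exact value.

v_R_max = 2/5 m/s = 0.4000 m/s

quadratic (5/12)·v² + (28/25)·v + (-193/375) = 0
  disc = (28/25)² − 4·(5/12)·(-193/375) = 11881/5625 ; √disc = 109/75
  v_R = (−(28/25) + 109/75) / (2·(5/12)) = 2/5 m/s
check:
T_s = v_R/a_R = (2/5)/(6/5) = 0.3333 s
robot in T_r: 0.4000·0.1200 = 0.0480 m
robot covers 0.4000·0.3333 − ½·1.2000·0.3333² = 0.0667 m while stopping
human over T_r+T_s: 1.2000·(0.1200+0.3333) = 0.5440 m
margins: 0.2500+0.0050+0.0300 = 0.2850 m
sum ≈ 0.0480+0.0667+0.5440+0.2850 ≈ 0.9437 m = S ✓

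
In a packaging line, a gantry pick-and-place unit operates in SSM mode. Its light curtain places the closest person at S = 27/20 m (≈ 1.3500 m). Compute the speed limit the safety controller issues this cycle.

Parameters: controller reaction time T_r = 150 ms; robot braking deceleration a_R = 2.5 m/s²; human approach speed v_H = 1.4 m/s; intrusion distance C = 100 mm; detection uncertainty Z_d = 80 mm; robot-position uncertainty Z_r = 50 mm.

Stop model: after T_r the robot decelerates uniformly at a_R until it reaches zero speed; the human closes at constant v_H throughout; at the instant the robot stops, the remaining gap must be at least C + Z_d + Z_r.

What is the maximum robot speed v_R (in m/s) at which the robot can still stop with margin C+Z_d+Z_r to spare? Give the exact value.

v_R_max = 1 m/s = 1.0000 m/s

at the boundary: (1/5)·v² + (71/100)·v + (-91/100) = 0
  disc = (71/100)² − 4·(1/5)·(-91/100) = 12321/10000 ; √disc = 111/100
  v_R = (−(71/100) + 111/100) / (2·(1/5)) = 1 m/s
check:
stop time T_s = 1/(5/2) = 0.4000 s
robot covers v_R·T_r = 1.0000·0.1500 = 0.1500 m before braking
braking distance = 1.0000²/(2·2.5000) = 0.2000 m
person approaches 1.4000·(0.1500+0.4000) = 0.7700 m
residual clearance needed = 0.1000+0.0800+0.0500 = 0.2300 m
sum ≈ 0.1500+0.2000+0.7700+0.2300 ≈ 1.3500 m = S ✓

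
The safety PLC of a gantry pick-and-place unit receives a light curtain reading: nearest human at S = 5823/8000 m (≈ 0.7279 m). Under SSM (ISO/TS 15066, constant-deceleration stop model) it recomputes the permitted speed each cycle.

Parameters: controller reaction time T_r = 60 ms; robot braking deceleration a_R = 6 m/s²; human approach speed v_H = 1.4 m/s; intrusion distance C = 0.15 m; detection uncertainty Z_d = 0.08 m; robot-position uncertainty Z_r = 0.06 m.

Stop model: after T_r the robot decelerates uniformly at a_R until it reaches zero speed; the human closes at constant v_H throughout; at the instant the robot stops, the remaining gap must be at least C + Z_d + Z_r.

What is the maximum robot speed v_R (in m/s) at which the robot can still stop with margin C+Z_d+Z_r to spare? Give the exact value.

collect terms ⇒ (1/12)·v_R² + (22/75)·v_R + (-2831/8000) = 0
  disc = (22/75)² − 4·(1/12)·(-2831/8000) = 73441/360000 ; √disc = 271/600
  v_R = (−(22/75) + 271/600) / (2·(1/12)) = 19/20 m/s
check:
braking lasts T_s = (19/20)/6 = 0.1583 s
reaction-phase robot travel = 0.9500·0.0600 = 0.0570 m
braking distance = 0.9500²/(2·6.0000) = 0.0752 m
human over T_r+T_s: 1.4000·(0.0600+0.1583) = 0.3057 m
margins: 0.1500+0.0800+0.0600 = 0.2900 m
sum ≈ 0.0570+0.0752+0.3057+0.2900 ≈ 0.7279 m = S ✓

v_R_max = 19/20 m/s = 0.9500 m/s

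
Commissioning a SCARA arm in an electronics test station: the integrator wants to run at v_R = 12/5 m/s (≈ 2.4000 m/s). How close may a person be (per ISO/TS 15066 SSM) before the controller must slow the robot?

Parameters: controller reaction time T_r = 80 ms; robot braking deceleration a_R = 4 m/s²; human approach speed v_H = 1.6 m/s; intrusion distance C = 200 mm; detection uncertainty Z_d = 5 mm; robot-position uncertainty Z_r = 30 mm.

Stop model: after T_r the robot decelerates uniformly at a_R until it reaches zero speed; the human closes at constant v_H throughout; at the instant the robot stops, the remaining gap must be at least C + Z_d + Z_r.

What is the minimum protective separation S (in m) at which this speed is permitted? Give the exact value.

stop time T_s = (12/5)/4 = 0.6000 s
reaction-phase robot travel = 2.4000·0.0800 = 0.1920 m
robot under decel: 2.4000²/(2·4.0000) = 0.7200 m
human closes 1.6000·0.6800 = 1.0880 m
margins: 0.2000+0.0050+0.0300 = 0.2350 m
S_min ≈ 0.1920+0.7200+1.0880+0.2350  ⇒  S_min = 447/200 m

S_min = 447/200 m = 2.2350 m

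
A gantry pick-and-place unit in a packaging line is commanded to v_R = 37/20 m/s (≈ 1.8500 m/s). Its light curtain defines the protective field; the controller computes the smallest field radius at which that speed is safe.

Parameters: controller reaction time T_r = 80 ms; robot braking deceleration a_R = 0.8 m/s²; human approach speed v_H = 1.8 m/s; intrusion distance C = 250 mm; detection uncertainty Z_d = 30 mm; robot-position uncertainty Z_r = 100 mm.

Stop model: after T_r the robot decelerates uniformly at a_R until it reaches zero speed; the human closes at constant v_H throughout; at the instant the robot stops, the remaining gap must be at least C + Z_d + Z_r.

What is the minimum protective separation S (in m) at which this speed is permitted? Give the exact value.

S_min = 111577/16000 m = 6.9736 m

braking lasts T_s = (37/20)/(4/5) = 2.3125 s
robot covers v_R·T_r = 1.8500·0.0800 = 0.1480 m before braking
robot under decel: 1.8500²/(2·0.8000) = 2.1391 m
human over T_r+T_s: 1.8000·(0.0800+2.3125) = 4.3065 m
C+Z_d+Z_r = 0.2500+0.0300+0.1000 = 0.3800 m
S_min ≈ 0.1480+2.1391+4.3065+0.3800  ⇒  S_min = 111577/16000 m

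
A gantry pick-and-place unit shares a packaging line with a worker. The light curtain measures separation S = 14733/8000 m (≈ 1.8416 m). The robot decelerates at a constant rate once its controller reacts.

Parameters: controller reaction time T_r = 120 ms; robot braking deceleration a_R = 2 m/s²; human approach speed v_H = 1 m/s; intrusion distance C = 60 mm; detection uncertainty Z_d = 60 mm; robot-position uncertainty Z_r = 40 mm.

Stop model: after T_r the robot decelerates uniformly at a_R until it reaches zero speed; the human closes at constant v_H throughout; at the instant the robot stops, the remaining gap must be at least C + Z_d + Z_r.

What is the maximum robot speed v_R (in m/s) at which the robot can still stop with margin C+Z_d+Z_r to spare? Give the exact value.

quadratic (1/4)·v² + (31/50)·v + (-12493/8000) = 0
  disc = (31/50)² − 4·(1/4)·(-12493/8000) = 77841/40000 ; √disc = 279/200
  v_R = (−(31/50) + 279/200) / (2·(1/4)) = 31/20 m/s
check:
T_s = v_R/a_R = (31/20)/2 = 0.7750 s
reaction-phase robot travel = 1.5500·0.1200 = 0.1860 m
robot under decel: 1.5500²/(2·2.0000) = 0.6006 m
human closes 1.0000·0.8950 = 0.8950 m
margins: 0.0600+0.0600+0.0400 = 0.1600 m
sum ≈ 0.1860+0.6006+0.8950+0.1600 ≈ 1.8416 m = S ✓

v_R_max = 31/20 m/s = 1.5500 m/s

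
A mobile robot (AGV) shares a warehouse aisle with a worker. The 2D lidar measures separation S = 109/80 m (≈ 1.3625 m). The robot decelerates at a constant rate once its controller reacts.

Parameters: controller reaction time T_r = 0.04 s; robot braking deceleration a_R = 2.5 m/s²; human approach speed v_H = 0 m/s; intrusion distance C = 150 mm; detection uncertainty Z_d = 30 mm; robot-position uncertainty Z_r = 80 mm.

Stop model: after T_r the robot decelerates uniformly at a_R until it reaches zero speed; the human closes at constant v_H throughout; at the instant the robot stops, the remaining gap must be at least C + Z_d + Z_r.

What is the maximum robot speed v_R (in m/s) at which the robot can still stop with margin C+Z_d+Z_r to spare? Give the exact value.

at the boundary: (1/5)·v² + (1/25)·v + (-441/400) = 0
  disc = (1/25)² − 4·(1/5)·(-441/400) = 2209/2500 ; √disc = 47/50
  v_R = (−(1/25) + 47/50) / (2·(1/5)) = 9/4 m/s
check:
braking lasts T_s = (9/4)/(5/2) = 0.9000 s
robot covers v_R·T_r = 2.2500·0.0400 = 0.0900 m before braking
robot covers 2.2500·0.9000 − ½·2.5000·0.9000² = 1.0125 m while stopping
human closes 0.0000·0.9400 = 0.0000 m
C+Z_d+Z_r = 0.1500+0.0300+0.0800 = 0.2600 m
sum ≈ 0.0900+1.0125+0.0000+0.2600 ≈ 1.3625 m = S ✓

v_R_max = 9/4 m/s = 2.2500 m/s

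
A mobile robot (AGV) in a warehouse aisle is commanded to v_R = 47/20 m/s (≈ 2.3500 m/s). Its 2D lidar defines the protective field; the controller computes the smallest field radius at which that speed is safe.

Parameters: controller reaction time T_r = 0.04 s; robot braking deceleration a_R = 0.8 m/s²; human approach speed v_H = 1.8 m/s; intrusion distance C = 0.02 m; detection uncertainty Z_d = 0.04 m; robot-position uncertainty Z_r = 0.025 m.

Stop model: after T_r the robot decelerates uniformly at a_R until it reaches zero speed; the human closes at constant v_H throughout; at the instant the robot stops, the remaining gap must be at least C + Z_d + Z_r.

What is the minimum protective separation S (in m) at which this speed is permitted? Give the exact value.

S_min = 143841/16000 m = 8.9901 m

T_s = v_R/a_R = (47/20)/(4/5) = 2.9375 s
robot in T_r: 2.3500·0.0400 = 0.0940 m
braking distance = 2.3500²/(2·0.8000) = 3.4516 m
human closes 1.8000·2.9775 = 5.3595 m
residual clearance needed = 0.0200+0.0400+0.0250 = 0.0850 m
S_min ≈ 0.0940+3.4516+5.3595+0.0850  ⇒  S_min = 143841/16000 m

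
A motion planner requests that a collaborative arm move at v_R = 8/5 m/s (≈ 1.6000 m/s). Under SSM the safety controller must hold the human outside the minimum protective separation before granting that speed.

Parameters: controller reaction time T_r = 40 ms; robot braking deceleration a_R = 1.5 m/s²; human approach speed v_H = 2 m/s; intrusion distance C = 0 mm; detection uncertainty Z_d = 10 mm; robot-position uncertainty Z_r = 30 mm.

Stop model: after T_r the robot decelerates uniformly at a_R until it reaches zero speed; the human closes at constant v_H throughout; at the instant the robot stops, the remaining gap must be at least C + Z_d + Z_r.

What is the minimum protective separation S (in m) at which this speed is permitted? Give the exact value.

stop time T_s = (8/5)/(3/2) = 1.0667 s
robot in T_r: 1.6000·0.0400 = 0.0640 m
braking distance = 1.6000²/(2·1.5000) = 0.8533 m
human over T_r+T_s: 2.0000·(0.0400+1.0667) = 2.2133 m
C+Z_d+Z_r = 0.0000+0.0100+0.0300 = 0.0400 m
S_min ≈ 0.0640+0.8533+2.2133+0.0400  ⇒  S_min = 1189/375 m

S_min = 1189/375 m = 3.1707 m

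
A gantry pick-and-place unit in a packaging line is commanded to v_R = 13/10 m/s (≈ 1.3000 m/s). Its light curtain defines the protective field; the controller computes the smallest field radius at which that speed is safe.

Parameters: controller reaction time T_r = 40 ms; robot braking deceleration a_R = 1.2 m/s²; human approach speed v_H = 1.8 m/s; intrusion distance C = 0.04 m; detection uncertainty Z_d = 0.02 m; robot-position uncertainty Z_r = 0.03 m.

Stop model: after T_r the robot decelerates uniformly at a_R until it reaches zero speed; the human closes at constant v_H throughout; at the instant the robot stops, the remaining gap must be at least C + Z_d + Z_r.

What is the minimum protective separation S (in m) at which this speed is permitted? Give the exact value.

braking lasts T_s = (13/10)/(6/5) = 1.0833 s
robot in T_r: 1.3000·0.0400 = 0.0520 m
robot covers 1.3000·1.0833 − ½·1.2000·1.0833² = 0.7042 m while stopping
human closes 1.8000·1.1233 = 2.0220 m
C+Z_d+Z_r = 0.0400+0.0200+0.0300 = 0.0900 m
S_min ≈ 0.0520+0.7042+2.0220+0.0900  ⇒  S_min = 17209/6000 m

S_min = 17209/6000 m = 2.8682 m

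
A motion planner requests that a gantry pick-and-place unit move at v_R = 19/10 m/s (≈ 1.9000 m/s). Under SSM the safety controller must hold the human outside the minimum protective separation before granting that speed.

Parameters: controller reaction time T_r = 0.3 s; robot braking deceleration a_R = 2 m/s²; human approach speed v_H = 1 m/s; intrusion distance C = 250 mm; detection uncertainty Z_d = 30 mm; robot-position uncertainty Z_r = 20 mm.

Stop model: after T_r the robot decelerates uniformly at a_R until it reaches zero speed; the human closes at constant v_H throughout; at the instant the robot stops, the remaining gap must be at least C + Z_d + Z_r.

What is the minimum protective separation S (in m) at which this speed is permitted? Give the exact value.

braking lasts T_s = (19/10)/2 = 0.9500 s
reaction-phase robot travel = 1.9000·0.3000 = 0.5700 m
robot under decel: 1.9000²/(2·2.0000) = 0.9025 m
person approaches 1.0000·(0.3000+0.9500) = 1.2500 m
residual clearance needed = 0.2500+0.0300+0.0200 = 0.3000 m
S_min ≈ 0.5700+0.9025+1.2500+0.3000  ⇒  S_min = 1209/400 m

S_min = 1209/400 m = 3.0225 m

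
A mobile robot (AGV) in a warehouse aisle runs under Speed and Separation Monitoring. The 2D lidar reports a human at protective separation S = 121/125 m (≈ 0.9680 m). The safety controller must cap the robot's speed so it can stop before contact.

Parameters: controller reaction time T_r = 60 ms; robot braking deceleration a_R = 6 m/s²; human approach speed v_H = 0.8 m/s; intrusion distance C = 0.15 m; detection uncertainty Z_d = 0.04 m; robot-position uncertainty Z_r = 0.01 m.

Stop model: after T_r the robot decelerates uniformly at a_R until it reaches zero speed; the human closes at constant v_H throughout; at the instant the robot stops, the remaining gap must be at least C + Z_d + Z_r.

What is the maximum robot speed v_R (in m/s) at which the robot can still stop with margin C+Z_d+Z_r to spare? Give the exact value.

collect terms ⇒ (1/12)·v_R² + (29/150)·v_R + (-18/25) = 0
  disc = (29/150)² − 4·(1/12)·(-18/25) = 6241/22500 ; √disc = 79/150
  v_R = (−(29/150) + 79/150) / (2·(1/12)) = 2 m/s
check:
stop time T_s = 2/6 = 0.3333 s
reaction-phase robot travel = 2.0000·0.0600 = 0.1200 m
robot under decel: 2.0000²/(2·6.0000) = 0.3333 m
person approaches 0.8000·(0.0600+0.3333) = 0.3147 m
residual clearance needed = 0.1500+0.0400+0.0100 = 0.2000 m
sum ≈ 0.1200+0.3333+0.3147+0.2000 ≈ 0.9680 m = S ✓

v_R_max = 2 m/s = 2.0000 m/s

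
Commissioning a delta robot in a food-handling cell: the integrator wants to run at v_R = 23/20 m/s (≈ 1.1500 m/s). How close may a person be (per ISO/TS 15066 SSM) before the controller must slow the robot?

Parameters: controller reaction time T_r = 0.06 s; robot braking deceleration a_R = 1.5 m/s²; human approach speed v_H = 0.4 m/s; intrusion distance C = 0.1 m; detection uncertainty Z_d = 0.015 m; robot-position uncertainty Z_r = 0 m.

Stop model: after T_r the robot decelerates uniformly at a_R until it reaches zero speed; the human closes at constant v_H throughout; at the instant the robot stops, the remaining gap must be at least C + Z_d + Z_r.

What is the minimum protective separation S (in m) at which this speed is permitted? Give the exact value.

T_s = v_R/a_R = (23/20)/(3/2) = 0.7667 s
robot covers v_R·T_r = 1.1500·0.0600 = 0.0690 m before braking
robot under decel: 1.1500²/(2·1.5000) = 0.4408 m
human closes 0.4000·0.8267 = 0.3307 m
C+Z_d+Z_r = 0.1000+0.0150+0.0000 = 0.1150 m
S_min ≈ 0.0690+0.4408+0.3307+0.1150  ⇒  S_min = 1911/2000 m

S_min = 1911/2000 m = 0.9555 m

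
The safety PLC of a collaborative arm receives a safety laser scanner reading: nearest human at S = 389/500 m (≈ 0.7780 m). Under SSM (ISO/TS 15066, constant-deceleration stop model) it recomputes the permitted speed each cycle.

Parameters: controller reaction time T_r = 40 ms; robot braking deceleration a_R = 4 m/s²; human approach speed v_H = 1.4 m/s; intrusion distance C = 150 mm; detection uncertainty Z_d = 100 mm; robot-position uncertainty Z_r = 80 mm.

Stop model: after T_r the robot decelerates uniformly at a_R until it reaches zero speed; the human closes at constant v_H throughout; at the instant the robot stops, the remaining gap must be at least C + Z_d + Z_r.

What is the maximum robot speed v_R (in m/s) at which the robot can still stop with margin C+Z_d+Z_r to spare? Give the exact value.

v_R_max = 4/5 m/s = 0.8000 m/s

quadratic (1/8)·v² + (39/100)·v + (-49/125) = 0
  disc = (39/100)² − 4·(1/8)·(-49/125) = 3481/10000 ; √disc = 59/100
  v_R = (−(39/100) + 59/100) / (2·(1/8)) = 4/5 m/s
check:
braking lasts T_s = (4/5)/4 = 0.2000 s
robot covers v_R·T_r = 0.8000·0.0400 = 0.0320 m before braking
robot covers 0.8000·0.2000 − ½·4.0000·0.2000² = 0.0800 m while stopping
human closes 1.4000·0.2400 = 0.3360 m
residual clearance needed = 0.1500+0.1000+0.0800 = 0.3300 m
sum ≈ 0.0320+0.0800+0.3360+0.3300 ≈ 0.7780 m = S ✓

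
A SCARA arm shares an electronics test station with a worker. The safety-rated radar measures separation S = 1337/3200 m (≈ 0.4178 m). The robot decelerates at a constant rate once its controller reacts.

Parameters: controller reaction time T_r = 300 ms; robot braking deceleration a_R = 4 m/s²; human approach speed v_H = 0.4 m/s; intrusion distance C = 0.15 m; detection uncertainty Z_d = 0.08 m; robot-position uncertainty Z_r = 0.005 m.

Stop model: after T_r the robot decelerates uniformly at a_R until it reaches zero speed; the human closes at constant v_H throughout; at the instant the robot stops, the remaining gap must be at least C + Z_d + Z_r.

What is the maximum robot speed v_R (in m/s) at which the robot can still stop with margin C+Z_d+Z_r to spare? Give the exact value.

at the boundary: (1/8)·v² + (2/5)·v + (-201/3200) = 0
  disc = (2/5)² − 4·(1/8)·(-201/3200) = 49/256 ; √disc = 7/16
  v_R = (−(2/5) + 7/16) / (2·(1/8)) = 3/20 m/s
check:
stop time T_s = (3/20)/4 = 0.0375 s
reaction-phase robot travel = 0.1500·0.3000 = 0.0450 m
braking distance = 0.1500²/(2·4.0000) = 0.0028 m
human over T_r+T_s: 0.4000·(0.3000+0.0375) = 0.1350 m
residual clearance needed = 0.1500+0.0800+0.0050 = 0.2350 m
sum ≈ 0.0450+0.0028+0.1350+0.2350 ≈ 0.4178 m = S ✓

v_R_max = 3/20 m/s = 0.1500 m/s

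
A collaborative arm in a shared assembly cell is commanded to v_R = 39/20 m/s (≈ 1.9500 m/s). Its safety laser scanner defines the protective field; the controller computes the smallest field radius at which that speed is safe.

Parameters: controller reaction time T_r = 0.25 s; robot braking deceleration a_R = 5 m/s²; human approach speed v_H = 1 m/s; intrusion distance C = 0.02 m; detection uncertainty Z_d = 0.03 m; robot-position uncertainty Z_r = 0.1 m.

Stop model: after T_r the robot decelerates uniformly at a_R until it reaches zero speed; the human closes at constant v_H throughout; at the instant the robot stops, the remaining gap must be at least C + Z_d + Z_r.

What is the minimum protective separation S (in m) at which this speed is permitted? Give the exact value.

braking lasts T_s = (39/20)/5 = 0.3900 s
robot in T_r: 1.9500·0.2500 = 0.4875 m
robot under decel: 1.9500²/(2·5.0000) = 0.3802 m
person approaches 1.0000·(0.2500+0.3900) = 0.6400 m
margins: 0.0200+0.0300+0.1000 = 0.1500 m
S_min ≈ 0.4875+0.3802+0.6400+0.1500  ⇒  S_min = 6631/4000 m

S_min = 6631/4000 m = 1.6578 m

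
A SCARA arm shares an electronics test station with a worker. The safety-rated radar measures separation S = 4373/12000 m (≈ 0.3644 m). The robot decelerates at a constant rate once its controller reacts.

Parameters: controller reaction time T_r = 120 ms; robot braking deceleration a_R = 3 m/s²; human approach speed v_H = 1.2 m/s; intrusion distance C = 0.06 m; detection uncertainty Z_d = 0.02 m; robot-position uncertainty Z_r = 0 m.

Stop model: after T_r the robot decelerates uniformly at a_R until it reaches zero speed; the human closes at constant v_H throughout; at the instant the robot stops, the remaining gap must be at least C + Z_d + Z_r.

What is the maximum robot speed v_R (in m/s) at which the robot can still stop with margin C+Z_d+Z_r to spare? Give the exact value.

collect terms ⇒ (1/6)·v_R² + (13/25)·v_R + (-337/2400) = 0
  disc = (13/25)² − 4·(1/6)·(-337/2400) = 32761/90000 ; √disc = 181/300
  v_R = (−(13/25) + 181/300) / (2·(1/6)) = 1/4 m/s
check:
T_s = v_R/a_R = (1/4)/3 = 0.0833 s
robot in T_r: 0.2500·0.1200 = 0.0300 m
robot under decel: 0.2500²/(2·3.0000) = 0.0104 m
human closes 1.2000·0.2033 = 0.2440 m
residual clearance needed = 0.0600+0.0200+0.0000 = 0.0800 m
sum ≈ 0.0300+0.0104+0.2440+0.0800 ≈ 0.3644 m = S ✓

v_R_max = 1/4 m/s = 0.2500 m/s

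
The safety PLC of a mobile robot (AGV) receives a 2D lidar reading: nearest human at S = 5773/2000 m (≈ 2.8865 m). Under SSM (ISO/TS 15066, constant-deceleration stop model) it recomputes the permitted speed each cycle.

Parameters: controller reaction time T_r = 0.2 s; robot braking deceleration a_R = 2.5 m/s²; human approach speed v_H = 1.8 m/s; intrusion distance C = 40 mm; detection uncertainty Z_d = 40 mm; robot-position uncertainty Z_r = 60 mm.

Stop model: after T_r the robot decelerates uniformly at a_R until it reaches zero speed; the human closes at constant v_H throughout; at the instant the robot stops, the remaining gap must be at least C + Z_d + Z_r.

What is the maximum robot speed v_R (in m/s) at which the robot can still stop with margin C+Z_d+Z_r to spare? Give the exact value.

collect terms ⇒ (1/5)·v_R² + (23/25)·v_R + (-4773/2000) = 0
  disc = (23/25)² − 4·(1/5)·(-4773/2000) = 6889/2500 ; √disc = 83/50
  v_R = (−(23/25) + 83/50) / (2·(1/5)) = 37/20 m/s
check:
braking lasts T_s = (37/20)/(5/2) = 0.7400 s
reaction-phase robot travel = 1.8500·0.2000 = 0.3700 m
robot covers 1.8500·0.7400 − ½·2.5000·0.7400² = 0.6845 m while stopping
human over T_r+T_s: 1.8000·(0.2000+0.7400) = 1.6920 m
margins: 0.0400+0.0400+0.0600 = 0.1400 m
sum ≈ 0.3700+0.6845+1.6920+0.1400 ≈ 2.8865 m = S ✓

v_R_max = 37/20 m/s = 1.8500 m/s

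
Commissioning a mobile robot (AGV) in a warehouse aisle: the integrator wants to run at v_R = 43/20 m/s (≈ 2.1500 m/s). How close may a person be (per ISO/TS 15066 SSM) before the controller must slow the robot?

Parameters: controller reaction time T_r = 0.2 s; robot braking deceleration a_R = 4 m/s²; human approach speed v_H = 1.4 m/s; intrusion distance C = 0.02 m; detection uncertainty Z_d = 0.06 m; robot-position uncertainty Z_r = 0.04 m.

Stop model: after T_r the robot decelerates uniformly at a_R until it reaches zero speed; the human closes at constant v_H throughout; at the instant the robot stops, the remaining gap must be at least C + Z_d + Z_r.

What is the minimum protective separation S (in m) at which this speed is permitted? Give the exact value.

T_s = v_R/a_R = (43/20)/4 = 0.5375 s
robot in T_r: 2.1500·0.2000 = 0.4300 m
robot covers 2.1500·0.5375 − ½·4.0000·0.5375² = 0.5778 m while stopping
human over T_r+T_s: 1.4000·(0.2000+0.5375) = 1.0325 m
C+Z_d+Z_r = 0.0200+0.0600+0.0400 = 0.1200 m
S_min ≈ 0.4300+0.5778+1.0325+0.1200  ⇒  S_min = 6913/3200 m

S_min = 6913/3200 m = 2.1603 m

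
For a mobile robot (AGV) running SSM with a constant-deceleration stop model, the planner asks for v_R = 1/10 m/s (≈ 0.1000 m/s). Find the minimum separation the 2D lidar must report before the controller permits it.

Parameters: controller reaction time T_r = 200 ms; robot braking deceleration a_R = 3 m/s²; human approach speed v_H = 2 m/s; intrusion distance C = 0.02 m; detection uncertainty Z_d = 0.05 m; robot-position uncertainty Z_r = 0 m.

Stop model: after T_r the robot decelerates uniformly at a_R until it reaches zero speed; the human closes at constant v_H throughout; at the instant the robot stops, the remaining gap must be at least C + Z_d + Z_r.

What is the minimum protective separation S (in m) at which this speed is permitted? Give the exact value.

S_min = 67/120 m = 0.5583 m

braking lasts T_s = (1/10)/3 = 0.0333 s
robot covers v_R·T_r = 0.1000·0.2000 = 0.0200 m before braking
robot under decel: 0.1000²/(2·3.0000) = 0.0017 m
person approaches 2.0000·(0.2000+0.0333) = 0.4667 m
residual clearance needed = 0.0200+0.0500+0.0000 = 0.0700 m
S_min ≈ 0.0200+0.0017+0.4667+0.0700  ⇒  S_min = 67/120 m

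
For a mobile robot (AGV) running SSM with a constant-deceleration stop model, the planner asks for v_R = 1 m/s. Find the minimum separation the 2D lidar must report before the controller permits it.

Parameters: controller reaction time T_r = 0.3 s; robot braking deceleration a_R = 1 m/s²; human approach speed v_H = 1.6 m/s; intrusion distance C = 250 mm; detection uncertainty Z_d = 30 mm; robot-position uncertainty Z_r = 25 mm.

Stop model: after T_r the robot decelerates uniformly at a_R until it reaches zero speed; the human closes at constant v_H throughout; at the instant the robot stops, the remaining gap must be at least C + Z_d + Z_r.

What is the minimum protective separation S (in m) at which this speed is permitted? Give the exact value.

stop time T_s = 1/1 = 1.0000 s
robot covers v_R·T_r = 1.0000·0.3000 = 0.3000 m before braking
robot under decel: 1.0000²/(2·1.0000) = 0.5000 m
human over T_r+T_s: 1.6000·(0.3000+1.0000) = 2.0800 m
residual clearance needed = 0.2500+0.0300+0.0250 = 0.3050 m
S_min ≈ 0.3000+0.5000+2.0800+0.3050  ⇒  S_min = 637/200 m

S_min = 637/200 m = 3.1850 m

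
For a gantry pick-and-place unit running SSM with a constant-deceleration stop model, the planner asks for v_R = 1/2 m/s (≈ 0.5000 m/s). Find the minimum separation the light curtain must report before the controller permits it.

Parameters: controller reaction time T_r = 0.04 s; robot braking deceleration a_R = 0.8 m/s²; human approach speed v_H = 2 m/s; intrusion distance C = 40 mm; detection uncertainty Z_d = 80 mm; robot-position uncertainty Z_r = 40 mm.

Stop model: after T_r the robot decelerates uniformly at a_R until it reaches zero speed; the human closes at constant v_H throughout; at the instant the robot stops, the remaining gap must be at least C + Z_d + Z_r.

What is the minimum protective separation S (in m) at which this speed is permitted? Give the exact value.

T_s = v_R/a_R = (1/2)/(4/5) = 0.6250 s
reaction-phase robot travel = 0.5000·0.0400 = 0.0200 m
robot covers 0.5000·0.6250 − ½·0.8000·0.6250² = 0.1562 m while stopping
person approaches 2.0000·(0.0400+0.6250) = 1.3300 m
residual clearance needed = 0.0400+0.0800+0.0400 = 0.1600 m
S_min ≈ 0.0200+0.1562+1.3300+0.1600  ⇒  S_min = 1333/800 m

S_min = 1333/800 m = 1.6663 m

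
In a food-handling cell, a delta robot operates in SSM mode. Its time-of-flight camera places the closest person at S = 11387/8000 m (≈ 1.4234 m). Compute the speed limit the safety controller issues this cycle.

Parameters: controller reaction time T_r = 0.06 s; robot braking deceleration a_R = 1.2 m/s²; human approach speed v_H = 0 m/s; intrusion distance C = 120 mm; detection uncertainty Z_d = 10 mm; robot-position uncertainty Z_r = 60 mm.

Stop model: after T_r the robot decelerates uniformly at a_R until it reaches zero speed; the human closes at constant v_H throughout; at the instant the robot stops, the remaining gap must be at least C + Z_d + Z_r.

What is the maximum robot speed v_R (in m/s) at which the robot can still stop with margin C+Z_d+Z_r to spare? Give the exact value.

at the boundary: (5/12)·v² + (3/50)·v + (-9867/8000) = 0
  disc = (3/50)² − 4·(5/12)·(-9867/8000) = 82369/40000 ; √disc = 287/200
  v_R = (−(3/50) + 287/200) / (2·(5/12)) = 33/20 m/s
check:
T_s = v_R/a_R = (33/20)/(6/5) = 1.3750 s
reaction-phase robot travel = 1.6500·0.0600 = 0.0990 m
robot under decel: 1.6500²/(2·1.2000) = 1.1344 m
person approaches 0.0000·(0.0600+1.3750) = 0.0000 m
margins: 0.1200+0.0100+0.0600 = 0.1900 m
sum ≈ 0.0990+1.1344+0.0000+0.1900 ≈ 1.4234 m = S ✓

v_R_max = 33/20 m/s = 1.6500 m/s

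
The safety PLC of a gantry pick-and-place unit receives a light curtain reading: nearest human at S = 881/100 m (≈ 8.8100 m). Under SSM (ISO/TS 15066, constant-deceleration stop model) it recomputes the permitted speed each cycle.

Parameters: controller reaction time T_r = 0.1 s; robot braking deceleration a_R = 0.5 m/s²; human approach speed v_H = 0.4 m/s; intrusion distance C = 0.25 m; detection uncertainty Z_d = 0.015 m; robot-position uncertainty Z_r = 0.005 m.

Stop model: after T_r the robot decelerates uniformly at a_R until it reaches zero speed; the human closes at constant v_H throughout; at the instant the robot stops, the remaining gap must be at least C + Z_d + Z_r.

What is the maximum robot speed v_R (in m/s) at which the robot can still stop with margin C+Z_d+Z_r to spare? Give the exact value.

quadratic (1)·v² + (9/10)·v + (-17/2) = 0
  disc = (9/10)² − 4·(1)·(-17/2) = 3481/100 ; √disc = 59/10
  v_R = (−(9/10) + 59/10) / (2·(1)) = 5/2 m/s
check:
T_s = v_R/a_R = (5/2)/(1/2) = 5.0000 s
reaction-phase robot travel = 2.5000·0.1000 = 0.2500 m
braking distance = 2.5000²/(2·0.5000) = 6.2500 m
person approaches 0.4000·(0.1000+5.0000) = 2.0400 m
residual clearance needed = 0.2500+0.0150+0.0050 = 0.2700 m
sum ≈ 0.2500+6.2500+2.0400+0.2700 ≈ 8.8100 m = S ✓

v_R_max = 5/2 m/s = 2.5000 m/s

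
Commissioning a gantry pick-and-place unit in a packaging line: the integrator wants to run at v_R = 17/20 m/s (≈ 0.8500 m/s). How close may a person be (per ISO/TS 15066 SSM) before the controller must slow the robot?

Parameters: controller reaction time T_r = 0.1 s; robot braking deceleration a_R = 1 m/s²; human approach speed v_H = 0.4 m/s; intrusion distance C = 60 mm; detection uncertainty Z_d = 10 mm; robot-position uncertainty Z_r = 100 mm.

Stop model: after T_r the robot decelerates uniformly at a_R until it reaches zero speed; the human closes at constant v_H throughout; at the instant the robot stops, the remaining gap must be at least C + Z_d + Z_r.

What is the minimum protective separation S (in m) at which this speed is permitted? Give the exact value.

braking lasts T_s = (17/20)/1 = 0.8500 s
reaction-phase robot travel = 0.8500·0.1000 = 0.0850 m
robot under decel: 0.8500²/(2·1.0000) = 0.3613 m
person approaches 0.4000·(0.1000+0.8500) = 0.3800 m
C+Z_d+Z_r = 0.0600+0.0100+0.1000 = 0.1700 m
S_min ≈ 0.0850+0.3613+0.3800+0.1700  ⇒  S_min = 797/800 m

S_min = 797/800 m = 0.9962 m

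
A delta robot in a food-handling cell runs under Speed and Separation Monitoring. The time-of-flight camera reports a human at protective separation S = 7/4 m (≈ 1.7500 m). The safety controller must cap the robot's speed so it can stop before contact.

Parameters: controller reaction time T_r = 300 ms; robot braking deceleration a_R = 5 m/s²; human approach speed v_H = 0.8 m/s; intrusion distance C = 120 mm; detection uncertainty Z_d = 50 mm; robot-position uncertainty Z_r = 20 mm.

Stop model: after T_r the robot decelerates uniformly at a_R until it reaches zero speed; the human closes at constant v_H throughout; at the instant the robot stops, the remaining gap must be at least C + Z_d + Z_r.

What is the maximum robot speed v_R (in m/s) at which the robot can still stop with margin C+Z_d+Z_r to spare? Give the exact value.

collect terms ⇒ (1/10)·v_R² + (23/50)·v_R + (-33/25) = 0
  disc = (23/50)² − 4·(1/10)·(-33/25) = 1849/2500 ; √disc = 43/50
  v_R = (−(23/50) + 43/50) / (2·(1/10)) = 2 m/s
check:
braking lasts T_s = 2/5 = 0.4000 s
robot in T_r: 2.0000·0.3000 = 0.6000 m
braking distance = 2.0000²/(2·5.0000) = 0.4000 m
person approaches 0.8000·(0.3000+0.4000) = 0.5600 m
margins: 0.1200+0.0500+0.0200 = 0.1900 m
sum ≈ 0.6000+0.4000+0.5600+0.1900 ≈ 1.7500 m = S ✓

v_R_max = 2 m/s = 2.0000 m/s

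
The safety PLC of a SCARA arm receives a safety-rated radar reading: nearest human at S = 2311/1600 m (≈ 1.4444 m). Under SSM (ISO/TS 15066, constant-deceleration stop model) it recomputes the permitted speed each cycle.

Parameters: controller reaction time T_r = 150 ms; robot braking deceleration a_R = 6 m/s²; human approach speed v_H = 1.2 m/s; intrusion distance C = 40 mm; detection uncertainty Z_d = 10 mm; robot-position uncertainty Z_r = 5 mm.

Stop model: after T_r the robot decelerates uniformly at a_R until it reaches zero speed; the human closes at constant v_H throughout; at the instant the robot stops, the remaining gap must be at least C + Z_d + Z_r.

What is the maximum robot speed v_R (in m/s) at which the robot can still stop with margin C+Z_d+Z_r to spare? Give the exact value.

collect terms ⇒ (1/12)·v_R² + (7/20)·v_R + (-387/320) = 0
  disc = (7/20)² − 4·(1/12)·(-387/320) = 841/1600 ; √disc = 29/40
  v_R = (−(7/20) + 29/40) / (2·(1/12)) = 9/4 m/s
check:
T_s = v_R/a_R = (9/4)/6 = 0.3750 s
reaction-phase robot travel = 2.2500·0.1500 = 0.3375 m
robot under decel: 2.2500²/(2·6.0000) = 0.4219 m
human closes 1.2000·0.5250 = 0.6300 m
C+Z_d+Z_r = 0.0400+0.0100+0.0050 = 0.0550 m
sum ≈ 0.3375+0.4219+0.6300+0.0550 ≈ 1.4444 m = S ✓

v_R_max = 9/4 m/s = 2.2500 m/s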